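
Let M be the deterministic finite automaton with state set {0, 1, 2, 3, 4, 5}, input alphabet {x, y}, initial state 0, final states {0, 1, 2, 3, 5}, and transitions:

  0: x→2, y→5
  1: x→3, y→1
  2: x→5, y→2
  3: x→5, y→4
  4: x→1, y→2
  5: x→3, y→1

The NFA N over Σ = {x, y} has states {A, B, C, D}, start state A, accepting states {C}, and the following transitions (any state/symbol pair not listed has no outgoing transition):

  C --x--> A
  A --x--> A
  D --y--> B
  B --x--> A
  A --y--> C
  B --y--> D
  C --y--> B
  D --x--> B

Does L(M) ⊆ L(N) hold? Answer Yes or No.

No

The empty string ε is in L(M) but not in L(N).
So L(M) ⊄ L(N).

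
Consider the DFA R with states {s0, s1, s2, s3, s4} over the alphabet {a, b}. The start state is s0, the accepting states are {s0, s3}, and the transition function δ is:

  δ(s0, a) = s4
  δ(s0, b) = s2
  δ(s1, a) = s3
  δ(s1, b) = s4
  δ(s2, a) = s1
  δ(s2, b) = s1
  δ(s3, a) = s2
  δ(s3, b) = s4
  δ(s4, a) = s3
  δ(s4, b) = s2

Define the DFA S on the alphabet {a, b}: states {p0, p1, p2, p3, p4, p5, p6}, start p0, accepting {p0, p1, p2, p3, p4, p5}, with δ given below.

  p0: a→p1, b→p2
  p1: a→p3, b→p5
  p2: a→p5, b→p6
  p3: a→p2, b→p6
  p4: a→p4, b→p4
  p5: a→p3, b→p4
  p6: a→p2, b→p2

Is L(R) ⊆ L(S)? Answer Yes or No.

Yes

Exploring the product automaton R × S from the start pair (s0, p0), following both machines on each input symbol, reaches 19 state pairs: (s0, p0), (s4, p1), (s2, p2), (s3, p3), (s2, p5), (s1, p5), (s1, p6), (s4, p6), (s1, p3), (s1, p4), (s4, p4), (s3, p2), (s4, p2), (s3, p4), (s2, p4), (s3, p5), (s2, p6), (s2, p3), (s1, p2).
R accepts in {s0, s3} and S accepts in {p0, p1, p2, p3, p4, p5}. The reachable pairs whose R-component is accepting are (s0, p0), (s3, p3), (s3, p2), (s3, p4), (s3, p5); in each of them the S-component is accepting too, so the product for L(R) \ L(S) (R-component accepting, S-component rejecting) has no reachable accepting pair and the difference is empty.
Hence every string in L(R) is also in L(S).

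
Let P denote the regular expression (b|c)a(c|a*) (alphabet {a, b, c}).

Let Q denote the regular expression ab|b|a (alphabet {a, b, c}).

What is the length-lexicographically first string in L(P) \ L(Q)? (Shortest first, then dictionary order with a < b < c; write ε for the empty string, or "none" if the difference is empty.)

The string ba is accepted by P but not by Q.
No shorter string lies in the difference, and ba is the lexicographically first length-2 string in L(P) \ L(Q).

ba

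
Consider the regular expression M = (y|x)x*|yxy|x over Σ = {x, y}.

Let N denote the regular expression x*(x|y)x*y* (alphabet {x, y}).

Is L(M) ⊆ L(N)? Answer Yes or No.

Converting the expression M to a DFA (subset construction, then merging equivalent states) gives the minimal DFA with states {m0, m1, m2, m3, m4, m5}, start state m0, accepting states {m1, m2, m4, m5} and transitions m0: x→m1, y→m2; m1: x→m1, y→m3; m2: x→m4, y→m3; m3: x→m3, y→m3; m4: x→m1, y→m5; m5: x→m3, y→m3.
Converting the expression N to a DFA (subset construction, then merging equivalent states) gives the minimal DFA with states {n0, n1, n2, n3, n4}, start state n0, accepting states {n1, n2, n3} and transitions n0: x→n1, y→n2; n1: x→n1, y→n2; n2: x→n2, y→n3; n3: x→n4, y→n3; n4: x→n4, y→n4.
Exploring the product automaton M × N from the start pair (m0, n0), following both machines on each input symbol, reaches 9 state pairs: (m0, n0), (m1, n1), (m2, n2), (m3, n2), (m4, n2), (m3, n3), (m1, n2), (m5, n3), (m3, n4).
M accepts in {m1, m2, m4, m5} and N accepts in {n1, n2, n3}. The reachable pairs whose M-component is accepting are (m1, n1), (m2, n2), (m4, n2), (m1, n2), (m5, n3); in each of them the N-component is accepting too, so the product for L(M) \ L(N) (M-component accepting, N-component rejecting) has no reachable accepting pair and the difference is empty.
Hence every string in L(M) is also in L(N).

Yes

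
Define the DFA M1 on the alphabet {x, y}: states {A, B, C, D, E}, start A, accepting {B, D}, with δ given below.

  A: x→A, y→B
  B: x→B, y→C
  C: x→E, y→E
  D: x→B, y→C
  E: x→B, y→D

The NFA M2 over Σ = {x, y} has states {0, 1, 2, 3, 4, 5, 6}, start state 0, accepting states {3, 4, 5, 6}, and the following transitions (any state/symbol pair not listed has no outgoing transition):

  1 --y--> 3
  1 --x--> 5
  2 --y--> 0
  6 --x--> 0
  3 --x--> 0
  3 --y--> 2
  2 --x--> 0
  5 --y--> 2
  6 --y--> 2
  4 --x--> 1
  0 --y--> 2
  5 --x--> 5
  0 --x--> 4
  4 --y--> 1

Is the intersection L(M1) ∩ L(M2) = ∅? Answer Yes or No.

No

The string xxy is accepted by both M1 and M2.
Hence L(M1) ∩ L(M2) ≠ ∅.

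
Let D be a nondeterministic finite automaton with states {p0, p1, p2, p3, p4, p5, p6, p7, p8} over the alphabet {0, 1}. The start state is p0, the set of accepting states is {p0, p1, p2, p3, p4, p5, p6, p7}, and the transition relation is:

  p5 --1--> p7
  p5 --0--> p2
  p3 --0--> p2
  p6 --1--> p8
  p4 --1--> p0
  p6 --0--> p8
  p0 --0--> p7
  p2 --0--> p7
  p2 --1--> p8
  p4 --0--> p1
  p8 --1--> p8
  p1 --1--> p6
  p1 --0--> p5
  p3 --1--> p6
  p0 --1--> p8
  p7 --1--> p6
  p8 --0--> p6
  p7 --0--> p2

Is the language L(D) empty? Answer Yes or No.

The empty string ε is accepted: the run p0 ends in the accepting state p0.
Since at least one string is accepted, L(D) is not empty.

No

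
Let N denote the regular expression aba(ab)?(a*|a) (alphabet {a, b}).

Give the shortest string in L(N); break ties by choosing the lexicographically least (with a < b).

aba

By inspection of the expression, no string of length less than 3 matches, and aba is the lexicographically first match of length 3.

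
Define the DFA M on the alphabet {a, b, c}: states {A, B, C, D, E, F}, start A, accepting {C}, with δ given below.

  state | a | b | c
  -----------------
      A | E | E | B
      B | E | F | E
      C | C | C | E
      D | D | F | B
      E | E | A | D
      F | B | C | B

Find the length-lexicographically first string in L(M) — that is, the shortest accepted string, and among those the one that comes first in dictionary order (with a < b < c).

cbb

A breadth-first search from A reaches an accepting state first via the path A → B → F → C on input cbb.
No string of length < 3 is accepted (BFS exhausts all shorter strings without reaching an accepting state), and cbb is the lexicographically least accepting string of length 3.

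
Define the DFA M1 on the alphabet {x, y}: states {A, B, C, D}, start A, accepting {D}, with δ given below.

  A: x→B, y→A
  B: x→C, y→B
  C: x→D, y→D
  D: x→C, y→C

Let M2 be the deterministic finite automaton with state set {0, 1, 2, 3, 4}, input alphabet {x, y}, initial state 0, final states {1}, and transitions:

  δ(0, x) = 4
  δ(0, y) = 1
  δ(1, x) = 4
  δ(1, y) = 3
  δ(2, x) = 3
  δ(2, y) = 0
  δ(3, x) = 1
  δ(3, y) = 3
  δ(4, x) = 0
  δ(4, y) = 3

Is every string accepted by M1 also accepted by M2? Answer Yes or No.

The string xxx is in L(M1) but not in L(M2).
So L(M1) ⊄ L(M2).

No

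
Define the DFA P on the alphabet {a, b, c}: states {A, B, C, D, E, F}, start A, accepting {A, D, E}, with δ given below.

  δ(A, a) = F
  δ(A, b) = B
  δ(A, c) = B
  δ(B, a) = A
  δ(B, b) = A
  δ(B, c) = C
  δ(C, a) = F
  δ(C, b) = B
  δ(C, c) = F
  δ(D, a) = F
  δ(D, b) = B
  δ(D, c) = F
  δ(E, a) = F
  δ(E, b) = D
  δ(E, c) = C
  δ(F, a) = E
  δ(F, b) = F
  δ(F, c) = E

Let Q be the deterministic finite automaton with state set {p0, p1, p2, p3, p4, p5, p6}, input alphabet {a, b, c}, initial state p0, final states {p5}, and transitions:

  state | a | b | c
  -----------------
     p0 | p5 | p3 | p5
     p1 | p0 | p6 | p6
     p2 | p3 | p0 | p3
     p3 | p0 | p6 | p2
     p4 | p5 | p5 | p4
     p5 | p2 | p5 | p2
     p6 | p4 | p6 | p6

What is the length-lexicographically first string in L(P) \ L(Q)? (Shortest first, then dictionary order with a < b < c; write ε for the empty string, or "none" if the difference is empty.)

ε

The empty string ε is accepted by P but not by Q.
Since ε is the unique shortest string, it is the required witness.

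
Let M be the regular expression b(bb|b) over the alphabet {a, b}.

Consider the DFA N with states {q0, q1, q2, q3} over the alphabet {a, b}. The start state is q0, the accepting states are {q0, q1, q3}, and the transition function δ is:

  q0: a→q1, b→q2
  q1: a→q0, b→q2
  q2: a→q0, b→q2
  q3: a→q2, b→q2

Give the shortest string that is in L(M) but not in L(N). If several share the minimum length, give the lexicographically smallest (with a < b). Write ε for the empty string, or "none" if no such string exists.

bb

The string bb is accepted by M but not by N.
No shorter string lies in the difference, and bb is the lexicographically first length-2 string in L(M) \ L(N).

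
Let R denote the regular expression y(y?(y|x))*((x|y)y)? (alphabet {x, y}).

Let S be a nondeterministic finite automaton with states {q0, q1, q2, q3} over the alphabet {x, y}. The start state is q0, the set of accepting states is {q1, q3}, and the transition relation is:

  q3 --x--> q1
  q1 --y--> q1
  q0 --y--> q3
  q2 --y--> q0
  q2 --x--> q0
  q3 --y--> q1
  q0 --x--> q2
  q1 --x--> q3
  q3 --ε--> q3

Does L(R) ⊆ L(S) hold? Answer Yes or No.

Yes

Converting the expression R to a DFA (subset construction, then merging equivalent states) gives the minimal DFA with states {r0, r1, r2}, start state r0, accepting states {r2} and transitions r0: x→r1, y→r2; r1: x→r1, y→r1; r2: x→r2, y→r2.
Exploring the product automaton R × S from the start pair (r0, q0), following both machines on each input symbol, reaches 7 state pairs: (r0, q0), (r1, q2), (r2, q3), (r1, q0), (r2, q1), (r1, q3), (r1, q1).
R accepts in {r2} and S accepts in {q1, q3}. The reachable pairs whose R-component is accepting are (r2, q3), (r2, q1); in each of them the S-component is accepting too, so the product for L(R) \ L(S) (R-component accepting, S-component rejecting) has no reachable accepting pair and the difference is empty.
Hence every string in L(R) is also in L(S).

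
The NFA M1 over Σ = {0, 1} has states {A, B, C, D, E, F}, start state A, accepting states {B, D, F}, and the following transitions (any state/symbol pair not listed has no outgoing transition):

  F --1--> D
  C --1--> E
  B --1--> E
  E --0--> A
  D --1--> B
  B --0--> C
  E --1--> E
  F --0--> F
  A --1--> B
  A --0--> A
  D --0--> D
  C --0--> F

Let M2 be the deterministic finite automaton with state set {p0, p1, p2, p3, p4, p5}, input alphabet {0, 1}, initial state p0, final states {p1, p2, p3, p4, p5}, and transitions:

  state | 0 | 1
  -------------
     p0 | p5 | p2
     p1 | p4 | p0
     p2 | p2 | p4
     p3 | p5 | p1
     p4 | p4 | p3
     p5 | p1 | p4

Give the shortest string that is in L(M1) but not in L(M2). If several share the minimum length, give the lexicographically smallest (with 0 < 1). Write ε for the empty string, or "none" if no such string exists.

The string 001 is accepted by M1 but not by M2.
No shorter string lies in the difference, and 001 is the lexicographically first length-3 string in L(M1) \ L(M2).

001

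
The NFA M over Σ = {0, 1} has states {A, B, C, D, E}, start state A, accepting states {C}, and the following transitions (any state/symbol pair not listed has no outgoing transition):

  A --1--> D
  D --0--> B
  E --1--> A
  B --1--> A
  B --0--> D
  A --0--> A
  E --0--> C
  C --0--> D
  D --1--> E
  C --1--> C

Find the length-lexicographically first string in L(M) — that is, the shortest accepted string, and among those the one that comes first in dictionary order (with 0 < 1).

A breadth-first search from A reaches an accepting state first via the path A → D → E → C on input 110.
No string of length < 3 is accepted (BFS exhausts all shorter strings without reaching an accepting state), and 110 is the lexicographically least accepting string of length 3.

110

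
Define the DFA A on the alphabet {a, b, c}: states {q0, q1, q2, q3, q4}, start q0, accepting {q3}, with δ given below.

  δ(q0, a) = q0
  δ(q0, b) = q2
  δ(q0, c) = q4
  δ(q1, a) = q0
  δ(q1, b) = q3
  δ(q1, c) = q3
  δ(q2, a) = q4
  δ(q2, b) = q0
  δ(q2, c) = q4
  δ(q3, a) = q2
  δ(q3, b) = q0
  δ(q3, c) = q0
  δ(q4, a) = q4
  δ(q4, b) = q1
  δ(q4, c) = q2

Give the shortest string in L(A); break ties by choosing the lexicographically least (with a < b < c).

A breadth-first search from q0 reaches an accepting state first via the path q0 → q4 → q1 → q3 on input cbb.
No string of length < 3 is accepted (BFS exhausts all shorter strings without reaching an accepting state), and cbb is the lexicographically least accepting string of length 3.

cbb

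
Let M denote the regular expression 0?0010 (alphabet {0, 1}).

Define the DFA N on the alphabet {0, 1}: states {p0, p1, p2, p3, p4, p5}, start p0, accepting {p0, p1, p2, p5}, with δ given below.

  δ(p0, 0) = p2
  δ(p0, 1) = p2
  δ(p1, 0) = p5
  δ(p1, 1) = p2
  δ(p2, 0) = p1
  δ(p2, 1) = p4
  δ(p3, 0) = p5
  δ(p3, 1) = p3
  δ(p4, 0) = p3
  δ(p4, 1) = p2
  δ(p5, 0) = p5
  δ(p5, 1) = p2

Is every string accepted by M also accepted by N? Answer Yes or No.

Yes

Converting the expression M to a DFA (subset construction, then merging equivalent states) gives the minimal DFA with states {m0, m1, m2, m3, m4, m5, m6}, start state m0, accepting states {m6} and transitions m0: 0→m1, 1→m2; m1: 0→m3, 1→m2; m2: 0→m2, 1→m2; m3: 0→m4, 1→m5; m4: 0→m2, 1→m5; m5: 0→m6, 1→m2; m6: 0→m2, 1→m2.
Exploring the product automaton M × N from the start pair (m0, p0), following both machines on each input symbol, reaches 11 state pairs: (m0, p0), (m1, p2), (m2, p2), (m3, p1), (m2, p4), (m2, p1), (m4, p5), (m5, p2), (m2, p3), (m2, p5), (m6, p1).
M accepts in {m6} and N accepts in {p0, p1, p2, p5}. The reachable pairs whose M-component is accepting are (m6, p1); in each of them the N-component is accepting too, so the product for L(M) \ L(N) (M-component accepting, N-component rejecting) has no reachable accepting pair and the difference is empty.
Hence every string in L(M) is also in L(N).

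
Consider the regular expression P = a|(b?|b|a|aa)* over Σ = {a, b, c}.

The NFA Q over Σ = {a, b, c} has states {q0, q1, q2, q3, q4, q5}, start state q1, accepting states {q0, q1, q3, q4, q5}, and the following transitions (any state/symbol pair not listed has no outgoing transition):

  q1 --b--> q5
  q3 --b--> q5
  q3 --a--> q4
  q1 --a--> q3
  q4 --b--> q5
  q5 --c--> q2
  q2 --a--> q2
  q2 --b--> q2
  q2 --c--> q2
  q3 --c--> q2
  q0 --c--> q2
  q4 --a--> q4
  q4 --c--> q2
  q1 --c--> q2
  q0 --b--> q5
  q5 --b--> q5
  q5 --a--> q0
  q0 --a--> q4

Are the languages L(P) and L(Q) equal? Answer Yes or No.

Converting the expression P to a DFA (subset construction, then merging equivalent states) gives the minimal DFA with states {p0, p1}, start state p0, accepting states {p0} and transitions p0: a→p0, b→p0, c→p1; p1: a→p1, b→p1, c→p1.
Exploring the product automaton P × Q from the start pair (p0, q1), following both machines on each input symbol, reaches 6 state pairs: (p0, q1), (p0, q3), (p0, q5), (p1, q2), (p0, q4), (p0, q0).
P accepts in {p0} and Q accepts in {q0, q1, q3, q4, q5}. In every reachable pair the two components are either both accepting — (p0, q1), (p0, q3), (p0, q5), (p0, q4), (p0, q0) — or both non-accepting, so no string is accepted by exactly one of the machines: L(P) \ L(Q) and L(Q) \ L(P) are both empty.
Hence every string is accepted by P iff it is accepted by Q, and the two languages coincide.

Yes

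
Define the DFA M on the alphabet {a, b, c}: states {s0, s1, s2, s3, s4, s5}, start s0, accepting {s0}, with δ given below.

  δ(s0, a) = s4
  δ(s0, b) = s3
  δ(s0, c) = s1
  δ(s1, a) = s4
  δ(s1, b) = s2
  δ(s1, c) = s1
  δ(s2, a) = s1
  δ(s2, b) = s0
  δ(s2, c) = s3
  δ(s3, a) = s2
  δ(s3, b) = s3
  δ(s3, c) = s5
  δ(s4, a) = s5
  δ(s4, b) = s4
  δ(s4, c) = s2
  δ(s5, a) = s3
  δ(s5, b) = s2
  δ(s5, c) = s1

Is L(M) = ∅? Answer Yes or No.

The empty string ε is accepted: the run s0 ends in the accepting state s0.
Since at least one string is accepted, L(M) is not empty.

No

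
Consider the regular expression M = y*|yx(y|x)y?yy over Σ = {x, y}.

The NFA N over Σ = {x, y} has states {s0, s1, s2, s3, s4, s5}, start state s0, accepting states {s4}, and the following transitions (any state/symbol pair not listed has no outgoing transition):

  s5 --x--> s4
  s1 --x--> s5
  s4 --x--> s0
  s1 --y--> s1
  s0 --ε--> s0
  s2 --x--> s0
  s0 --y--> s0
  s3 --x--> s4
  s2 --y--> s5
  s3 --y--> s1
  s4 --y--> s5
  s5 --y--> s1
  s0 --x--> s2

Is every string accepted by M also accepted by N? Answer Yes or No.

No

The empty string ε is in L(M) but not in L(N).
So L(M) ⊄ L(N).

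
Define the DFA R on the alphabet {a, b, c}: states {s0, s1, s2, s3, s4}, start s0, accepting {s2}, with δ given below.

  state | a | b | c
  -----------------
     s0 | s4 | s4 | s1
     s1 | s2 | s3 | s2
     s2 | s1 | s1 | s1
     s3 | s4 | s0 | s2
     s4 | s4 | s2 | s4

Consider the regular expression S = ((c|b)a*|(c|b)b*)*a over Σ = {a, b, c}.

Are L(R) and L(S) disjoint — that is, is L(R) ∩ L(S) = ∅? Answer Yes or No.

No

The string ca is accepted by both R and S.
Hence L(R) ∩ L(S) ≠ ∅.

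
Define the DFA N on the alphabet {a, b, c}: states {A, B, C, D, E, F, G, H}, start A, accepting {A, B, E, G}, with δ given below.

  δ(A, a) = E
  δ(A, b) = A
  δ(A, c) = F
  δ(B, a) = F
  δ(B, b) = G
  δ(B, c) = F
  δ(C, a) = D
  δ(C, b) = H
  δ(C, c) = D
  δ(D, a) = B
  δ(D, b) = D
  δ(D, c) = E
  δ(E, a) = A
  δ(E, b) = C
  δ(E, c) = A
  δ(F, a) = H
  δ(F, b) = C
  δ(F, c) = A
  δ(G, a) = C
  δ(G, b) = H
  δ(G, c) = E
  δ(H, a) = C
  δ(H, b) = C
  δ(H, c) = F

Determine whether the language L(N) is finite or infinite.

infinite

State A is reachable from the start and can reach an accepting state, and it lies on the cycle A → A.
Traversing that cycle any number of times yields accepted strings of unbounded length, so the language is infinite.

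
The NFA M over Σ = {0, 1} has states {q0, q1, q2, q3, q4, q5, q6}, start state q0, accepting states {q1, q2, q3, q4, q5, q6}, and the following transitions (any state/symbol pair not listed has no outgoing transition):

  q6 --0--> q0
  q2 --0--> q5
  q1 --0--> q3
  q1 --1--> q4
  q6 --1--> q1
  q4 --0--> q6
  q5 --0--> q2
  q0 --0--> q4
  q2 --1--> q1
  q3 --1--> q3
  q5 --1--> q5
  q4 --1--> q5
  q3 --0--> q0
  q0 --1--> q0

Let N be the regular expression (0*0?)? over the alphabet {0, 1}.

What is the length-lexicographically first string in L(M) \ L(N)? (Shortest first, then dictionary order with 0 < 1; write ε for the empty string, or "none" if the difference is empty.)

01

The string 01 is accepted by M but not by N.
No shorter string lies in the difference, and 01 is the lexicographically first length-2 string in L(M) \ L(N).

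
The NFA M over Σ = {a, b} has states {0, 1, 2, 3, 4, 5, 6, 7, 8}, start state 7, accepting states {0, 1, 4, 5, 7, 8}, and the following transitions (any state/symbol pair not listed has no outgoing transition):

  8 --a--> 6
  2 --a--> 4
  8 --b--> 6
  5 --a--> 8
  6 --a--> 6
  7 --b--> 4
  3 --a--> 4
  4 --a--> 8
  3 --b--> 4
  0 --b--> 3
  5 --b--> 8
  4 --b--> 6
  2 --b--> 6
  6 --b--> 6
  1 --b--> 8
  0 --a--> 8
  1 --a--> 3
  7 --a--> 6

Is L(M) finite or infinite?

finite

The useful states (reachable from 7 and able to reach an accepting state) are {4, 7, 8}.
Restricted to these states the transition graph has no cycle, so every accepting path has bounded length and L is finite.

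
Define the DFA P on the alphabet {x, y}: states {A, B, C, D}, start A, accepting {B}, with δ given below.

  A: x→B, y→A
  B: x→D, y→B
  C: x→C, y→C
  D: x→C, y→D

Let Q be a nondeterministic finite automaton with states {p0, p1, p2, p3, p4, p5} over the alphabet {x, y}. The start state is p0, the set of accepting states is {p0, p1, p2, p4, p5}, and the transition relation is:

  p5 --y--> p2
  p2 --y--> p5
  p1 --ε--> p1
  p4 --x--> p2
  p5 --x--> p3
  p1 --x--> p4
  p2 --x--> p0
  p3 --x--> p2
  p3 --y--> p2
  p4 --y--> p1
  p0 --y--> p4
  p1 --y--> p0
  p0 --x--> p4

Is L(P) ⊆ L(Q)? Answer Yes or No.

Yes

Exploring the product automaton P × Q from the start pair (A, p0), following both machines on each input symbol, reaches 20 state pairs: (A, p0), (B, p4), (A, p4), (D, p2), (B, p1), (B, p2), (A, p1), (C, p0), (D, p5), (D, p4), (B, p0), (D, p0), (B, p5), (C, p4), (C, p3), (C, p2), (D, p1), (D, p3), (C, p1), (C, p5).
P accepts in {B} and Q accepts in {p0, p1, p2, p4, p5}. The reachable pairs whose P-component is accepting are (B, p4), (B, p1), (B, p2), (B, p0), (B, p5); in each of them the Q-component is accepting too, so the product for L(P) \ L(Q) (P-component accepting, Q-component rejecting) has no reachable accepting pair and the difference is empty.
Hence every string in L(P) is also in L(Q).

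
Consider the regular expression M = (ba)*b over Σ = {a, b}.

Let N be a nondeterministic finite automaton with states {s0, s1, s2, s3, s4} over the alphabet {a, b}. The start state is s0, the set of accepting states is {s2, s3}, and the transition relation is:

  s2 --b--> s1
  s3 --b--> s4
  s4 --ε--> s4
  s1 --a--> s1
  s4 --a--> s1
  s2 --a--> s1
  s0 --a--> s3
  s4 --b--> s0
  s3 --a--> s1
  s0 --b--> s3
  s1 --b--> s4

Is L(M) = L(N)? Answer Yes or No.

The string bab is accepted by M but rejected by N.
So L(M) ≠ L(N).

No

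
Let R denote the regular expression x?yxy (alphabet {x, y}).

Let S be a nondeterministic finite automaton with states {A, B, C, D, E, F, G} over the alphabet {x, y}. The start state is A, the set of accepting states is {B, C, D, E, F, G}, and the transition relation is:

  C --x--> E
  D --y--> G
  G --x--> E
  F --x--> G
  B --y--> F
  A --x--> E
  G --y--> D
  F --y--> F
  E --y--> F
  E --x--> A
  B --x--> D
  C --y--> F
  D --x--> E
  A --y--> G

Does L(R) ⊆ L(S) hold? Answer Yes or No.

Converting the expression R to a DFA (subset construction, then merging equivalent states) gives the minimal DFA with states {r0, r1, r2, r3, r4, r5}, start state r0, accepting states {r5} and transitions r0: x→r1, y→r2; r1: x→r3, y→r2; r2: x→r4, y→r3; r3: x→r3, y→r3; r4: x→r3, y→r5; r5: x→r3, y→r3.
Exploring the product automaton R × S from the start pair (r0, A), following both machines on each input symbol, reaches 13 state pairs: (r0, A), (r1, E), (r2, G), (r3, A), (r2, F), (r4, E), (r3, D), (r3, E), (r3, G), (r4, G), (r3, F), (r5, F), (r5, D).
R accepts in {r5} and S accepts in {B, C, D, E, F, G}. The reachable pairs whose R-component is accepting are (r5, F), (r5, D); in each of them the S-component is accepting too, so the product for L(R) \ L(S) (R-component accepting, S-component rejecting) has no reachable accepting pair and the difference is empty.
Hence every string in L(R) is also in L(S).

Yes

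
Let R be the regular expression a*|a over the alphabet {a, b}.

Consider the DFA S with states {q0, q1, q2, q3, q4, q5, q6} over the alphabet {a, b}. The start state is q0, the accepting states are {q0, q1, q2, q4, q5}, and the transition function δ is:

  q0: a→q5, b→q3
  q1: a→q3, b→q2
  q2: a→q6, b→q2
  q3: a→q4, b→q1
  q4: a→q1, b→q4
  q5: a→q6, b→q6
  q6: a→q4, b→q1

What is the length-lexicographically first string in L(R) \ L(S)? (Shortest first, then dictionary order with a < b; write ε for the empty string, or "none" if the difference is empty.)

The string aa is accepted by R but not by S.
No shorter string lies in the difference, and aa is the lexicographically first length-2 string in L(R) \ L(S).

aa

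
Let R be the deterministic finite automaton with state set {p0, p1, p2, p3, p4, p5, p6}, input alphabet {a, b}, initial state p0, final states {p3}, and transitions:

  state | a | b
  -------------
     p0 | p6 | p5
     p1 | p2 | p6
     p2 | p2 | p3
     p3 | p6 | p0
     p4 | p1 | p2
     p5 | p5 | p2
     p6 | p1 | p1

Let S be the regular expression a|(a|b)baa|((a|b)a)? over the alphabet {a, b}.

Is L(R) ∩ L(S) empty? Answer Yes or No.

Yes

Converting the expression S to a DFA (subset construction, then merging equivalent states) gives the minimal DFA with states {s0, s1, s2, s3, s4, s5, s6}, start state s0, accepting states {s0, s1, s3} and transitions s0: a→s1, b→s2; s1: a→s3, b→s4; s2: a→s3, b→s4; s3: a→s5, b→s5; s4: a→s6, b→s5; s5: a→s5, b→s5; s6: a→s3, b→s5.
Exploring the product automaton R × S from the start pair (p0, s0), following both machines on each input symbol, reaches 15 state pairs: (p0, s0), (p6, s1), (p5, s2), (p1, s3), (p1, s4), (p5, s3), (p2, s4), (p2, s5), (p6, s5), (p2, s6), (p5, s5), (p3, s5), (p1, s5), (p2, s3), (p0, s5).
R accepts in {p3} and S accepts in {s0, s1, s3}; no reachable pair has both components accepting, so no string drives both machines to acceptance simultaneously and L(R) ∩ L(S) = ∅.
So no string is accepted by both, and the intersection is empty.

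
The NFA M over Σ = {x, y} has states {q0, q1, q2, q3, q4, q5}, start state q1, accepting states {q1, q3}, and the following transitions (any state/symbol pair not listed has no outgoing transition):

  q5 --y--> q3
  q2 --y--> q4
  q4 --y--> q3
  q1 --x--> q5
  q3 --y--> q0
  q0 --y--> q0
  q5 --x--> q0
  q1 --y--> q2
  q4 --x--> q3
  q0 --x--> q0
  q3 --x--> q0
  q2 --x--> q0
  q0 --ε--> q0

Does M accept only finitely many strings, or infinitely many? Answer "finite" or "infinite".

finite

The useful states (reachable from q1 and able to reach an accepting state) are {q1, q2, q3, q4, q5}.
Restricted to these states the transition graph has no cycle, so every accepting path has bounded length and L is finite.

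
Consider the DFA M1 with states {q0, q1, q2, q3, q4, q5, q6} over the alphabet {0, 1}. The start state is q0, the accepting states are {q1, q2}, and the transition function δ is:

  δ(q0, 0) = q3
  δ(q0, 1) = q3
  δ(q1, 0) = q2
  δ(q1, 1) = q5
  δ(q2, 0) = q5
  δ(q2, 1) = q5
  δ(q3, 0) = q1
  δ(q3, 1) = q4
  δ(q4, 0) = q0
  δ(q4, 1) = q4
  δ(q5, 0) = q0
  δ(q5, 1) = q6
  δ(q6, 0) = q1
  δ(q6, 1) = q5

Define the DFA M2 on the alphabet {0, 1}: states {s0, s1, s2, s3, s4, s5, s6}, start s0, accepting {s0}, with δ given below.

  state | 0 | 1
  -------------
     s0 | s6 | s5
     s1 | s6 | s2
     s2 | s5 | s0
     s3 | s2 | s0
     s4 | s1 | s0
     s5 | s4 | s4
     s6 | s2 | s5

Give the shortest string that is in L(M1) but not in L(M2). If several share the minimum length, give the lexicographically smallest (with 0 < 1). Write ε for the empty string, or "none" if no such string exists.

The string 00 is accepted by M1 but not by M2.
No shorter string lies in the difference, and 00 is the lexicographically first length-2 string in L(M1) \ L(M2).

00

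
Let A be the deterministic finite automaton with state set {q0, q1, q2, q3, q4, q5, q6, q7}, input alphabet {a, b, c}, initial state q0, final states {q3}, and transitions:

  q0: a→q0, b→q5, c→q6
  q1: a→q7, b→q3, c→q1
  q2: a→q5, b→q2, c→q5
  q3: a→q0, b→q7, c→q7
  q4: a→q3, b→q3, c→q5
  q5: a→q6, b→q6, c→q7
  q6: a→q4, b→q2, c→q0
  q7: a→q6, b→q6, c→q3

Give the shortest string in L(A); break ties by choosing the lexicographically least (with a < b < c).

A breadth-first search from q0 reaches an accepting state first via the path q0 → q5 → q7 → q3 on input bcc.
No string of length < 3 is accepted (BFS exhausts all shorter strings without reaching an accepting state), and bcc is the lexicographically least accepting string of length 3.

bcc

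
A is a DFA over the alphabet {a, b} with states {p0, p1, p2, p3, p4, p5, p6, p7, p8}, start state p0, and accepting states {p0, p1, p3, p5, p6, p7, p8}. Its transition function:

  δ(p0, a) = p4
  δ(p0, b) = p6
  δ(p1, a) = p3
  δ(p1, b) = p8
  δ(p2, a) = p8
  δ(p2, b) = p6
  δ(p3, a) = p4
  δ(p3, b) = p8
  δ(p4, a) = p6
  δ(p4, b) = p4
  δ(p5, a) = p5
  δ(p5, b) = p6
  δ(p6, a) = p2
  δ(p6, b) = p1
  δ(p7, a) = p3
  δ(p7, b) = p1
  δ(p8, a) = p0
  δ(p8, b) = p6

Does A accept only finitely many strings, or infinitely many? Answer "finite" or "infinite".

infinite

State p4 is reachable from the start and can reach an accepting state, and it lies on the cycle p4 → p4.
Traversing that cycle any number of times yields accepted strings of unbounded length, so the language is infinite.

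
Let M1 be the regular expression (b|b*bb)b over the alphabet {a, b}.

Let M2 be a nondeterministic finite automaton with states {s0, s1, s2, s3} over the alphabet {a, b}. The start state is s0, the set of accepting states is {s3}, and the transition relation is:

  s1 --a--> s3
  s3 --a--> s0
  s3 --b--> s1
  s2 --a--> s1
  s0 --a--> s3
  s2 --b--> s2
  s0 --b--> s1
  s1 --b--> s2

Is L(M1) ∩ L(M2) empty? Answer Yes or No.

Yes

Converting the expression M1 to a DFA (subset construction, then merging equivalent states) gives the minimal DFA with states {r0, r1, r2, r3}, start state r0, accepting states {r3} and transitions r0: a→r1, b→r2; r1: a→r1, b→r1; r2: a→r1, b→r3; r3: a→r1, b→r3.
Exploring the product automaton M1 × M2 from the start pair (r0, s0), following both machines on each input symbol, reaches 7 state pairs: (r0, s0), (r1, s3), (r2, s1), (r1, s0), (r1, s1), (r3, s2), (r1, s2).
M1 accepts in {r3} and M2 accepts in {s3}; no reachable pair has both components accepting, so no string drives both machines to acceptance simultaneously and L(M1) ∩ L(M2) = ∅.
So no string is accepted by both, and the intersection is empty.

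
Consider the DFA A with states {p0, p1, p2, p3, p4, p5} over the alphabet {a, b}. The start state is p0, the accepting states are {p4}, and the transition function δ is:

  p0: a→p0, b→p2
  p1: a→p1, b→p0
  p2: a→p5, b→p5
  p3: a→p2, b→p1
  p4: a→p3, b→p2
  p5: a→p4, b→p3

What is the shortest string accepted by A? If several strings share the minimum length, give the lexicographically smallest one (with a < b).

A breadth-first search from p0 reaches an accepting state first via the path p0 → p2 → p5 → p4 on input baa.
No string of length < 3 is accepted (BFS exhausts all shorter strings without reaching an accepting state), and baa is the lexicographically least accepting string of length 3.

baa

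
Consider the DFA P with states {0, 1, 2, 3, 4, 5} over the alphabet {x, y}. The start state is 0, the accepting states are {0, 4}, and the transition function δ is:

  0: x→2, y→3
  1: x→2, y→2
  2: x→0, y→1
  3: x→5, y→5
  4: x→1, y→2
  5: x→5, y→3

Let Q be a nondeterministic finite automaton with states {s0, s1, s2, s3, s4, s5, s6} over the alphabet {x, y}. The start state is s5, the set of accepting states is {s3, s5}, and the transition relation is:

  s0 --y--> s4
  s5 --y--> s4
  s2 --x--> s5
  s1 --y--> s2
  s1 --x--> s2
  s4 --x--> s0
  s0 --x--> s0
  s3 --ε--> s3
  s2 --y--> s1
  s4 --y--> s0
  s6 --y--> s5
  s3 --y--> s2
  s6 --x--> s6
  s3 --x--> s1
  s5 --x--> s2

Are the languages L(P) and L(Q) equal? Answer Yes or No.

Exploring the product automaton P × Q from the start pair (0, s5), following both machines on each input symbol, reaches 5 state pairs: (0, s5), (2, s2), (3, s4), (1, s1), (5, s0).
P accepts in {0, 4} and Q accepts in {s3, s5}. In every reachable pair the two components are either both accepting — (0, s5) — or both non-accepting, so no string is accepted by exactly one of the machines: L(P) \ L(Q) and L(Q) \ L(P) are both empty.
Hence every string is accepted by P iff it is accepted by Q, and the two languages coincide.

Yes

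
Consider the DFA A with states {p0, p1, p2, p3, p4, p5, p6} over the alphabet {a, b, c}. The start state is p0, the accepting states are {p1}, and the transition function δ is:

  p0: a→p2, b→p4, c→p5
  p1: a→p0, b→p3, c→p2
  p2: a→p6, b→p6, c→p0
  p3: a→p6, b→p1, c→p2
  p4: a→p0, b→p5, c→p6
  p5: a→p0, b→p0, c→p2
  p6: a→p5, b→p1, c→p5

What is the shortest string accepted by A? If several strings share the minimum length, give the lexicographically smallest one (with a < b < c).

aab

A breadth-first search from p0 reaches an accepting state first via the path p0 → p2 → p6 → p1 on input aab.
No string of length < 3 is accepted (BFS exhausts all shorter strings without reaching an accepting state), and aab is the lexicographically least accepting string of length 3.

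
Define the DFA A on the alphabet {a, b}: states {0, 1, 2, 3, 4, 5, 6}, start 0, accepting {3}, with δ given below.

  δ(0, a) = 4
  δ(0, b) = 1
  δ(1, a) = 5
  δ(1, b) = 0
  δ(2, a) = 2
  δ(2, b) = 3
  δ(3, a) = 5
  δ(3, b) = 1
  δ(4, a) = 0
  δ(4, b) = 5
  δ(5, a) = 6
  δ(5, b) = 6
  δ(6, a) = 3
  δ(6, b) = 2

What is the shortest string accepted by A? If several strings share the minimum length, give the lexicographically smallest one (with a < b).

abaa

A breadth-first search from 0 reaches an accepting state first via the path 0 → 4 → 5 → 6 → 3 on input abaa.
No string of length < 4 is accepted (BFS exhausts all shorter strings without reaching an accepting state), and abaa is the lexicographically least accepting string of length 4.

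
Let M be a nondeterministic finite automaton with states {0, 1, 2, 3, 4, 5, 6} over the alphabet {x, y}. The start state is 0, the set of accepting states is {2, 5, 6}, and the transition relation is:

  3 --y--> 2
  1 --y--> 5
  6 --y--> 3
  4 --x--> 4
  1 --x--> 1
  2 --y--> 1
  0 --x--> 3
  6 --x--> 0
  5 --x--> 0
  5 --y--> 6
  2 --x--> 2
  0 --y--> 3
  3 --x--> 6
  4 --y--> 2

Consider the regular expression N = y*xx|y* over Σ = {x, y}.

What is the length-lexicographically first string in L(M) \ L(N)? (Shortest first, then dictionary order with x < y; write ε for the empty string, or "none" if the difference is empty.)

xy

The string xy is accepted by M but not by N.
No shorter string lies in the difference, and xy is the lexicographically first length-2 string in L(M) \ L(N).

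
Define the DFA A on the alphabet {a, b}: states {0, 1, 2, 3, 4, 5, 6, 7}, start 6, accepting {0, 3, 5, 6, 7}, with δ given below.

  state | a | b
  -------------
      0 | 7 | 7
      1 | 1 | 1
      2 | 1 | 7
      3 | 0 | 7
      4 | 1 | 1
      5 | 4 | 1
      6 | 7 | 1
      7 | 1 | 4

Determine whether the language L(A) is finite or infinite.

The useful states (reachable from 6 and able to reach an accepting state) are {6, 7}.
Restricted to these states the transition graph has no cycle, so every accepting path has bounded length and L is finite.

finite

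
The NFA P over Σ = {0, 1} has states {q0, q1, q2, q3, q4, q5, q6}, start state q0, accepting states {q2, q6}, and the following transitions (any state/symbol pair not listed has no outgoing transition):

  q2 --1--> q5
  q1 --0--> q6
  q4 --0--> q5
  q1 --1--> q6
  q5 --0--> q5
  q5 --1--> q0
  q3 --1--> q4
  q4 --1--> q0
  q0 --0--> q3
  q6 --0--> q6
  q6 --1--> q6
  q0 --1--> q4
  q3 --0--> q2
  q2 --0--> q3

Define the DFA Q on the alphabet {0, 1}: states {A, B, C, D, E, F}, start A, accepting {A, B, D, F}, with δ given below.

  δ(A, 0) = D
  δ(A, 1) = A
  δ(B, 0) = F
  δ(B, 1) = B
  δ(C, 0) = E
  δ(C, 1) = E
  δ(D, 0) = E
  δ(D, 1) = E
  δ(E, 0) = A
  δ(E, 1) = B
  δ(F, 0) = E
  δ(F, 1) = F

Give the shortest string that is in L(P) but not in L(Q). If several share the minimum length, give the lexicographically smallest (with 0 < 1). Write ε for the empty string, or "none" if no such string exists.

00

The string 00 is accepted by P but not by Q.
No shorter string lies in the difference, and 00 is the lexicographically first length-2 string in L(P) \ L(Q).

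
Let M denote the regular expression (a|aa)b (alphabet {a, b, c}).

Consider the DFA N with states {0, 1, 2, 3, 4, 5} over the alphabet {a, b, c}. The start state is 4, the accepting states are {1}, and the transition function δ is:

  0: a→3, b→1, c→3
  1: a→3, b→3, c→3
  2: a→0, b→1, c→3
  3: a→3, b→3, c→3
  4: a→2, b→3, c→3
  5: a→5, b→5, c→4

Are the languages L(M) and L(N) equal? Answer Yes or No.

Converting the expression M to a DFA (subset construction, then merging equivalent states) gives the minimal DFA with states {m0, m1, m2, m3, m4}, start state m0, accepting states {m4} and transitions m0: a→m1, b→m2, c→m2; m1: a→m3, b→m4, c→m2; m2: a→m2, b→m2, c→m2; m3: a→m2, b→m4, c→m2; m4: a→m2, b→m2, c→m2.
Exploring the product automaton M × N from the start pair (m0, 4), following both machines on each input symbol, reaches 5 state pairs: (m0, 4), (m1, 2), (m2, 3), (m3, 0), (m4, 1).
M accepts in {m4} and N accepts in {1}. In every reachable pair the two components are either both accepting — (m4, 1) — or both non-accepting, so no string is accepted by exactly one of the machines: L(M) \ L(N) and L(N) \ L(M) are both empty.
Hence every string is accepted by M iff it is accepted by N, and the two languages coincide.

Yes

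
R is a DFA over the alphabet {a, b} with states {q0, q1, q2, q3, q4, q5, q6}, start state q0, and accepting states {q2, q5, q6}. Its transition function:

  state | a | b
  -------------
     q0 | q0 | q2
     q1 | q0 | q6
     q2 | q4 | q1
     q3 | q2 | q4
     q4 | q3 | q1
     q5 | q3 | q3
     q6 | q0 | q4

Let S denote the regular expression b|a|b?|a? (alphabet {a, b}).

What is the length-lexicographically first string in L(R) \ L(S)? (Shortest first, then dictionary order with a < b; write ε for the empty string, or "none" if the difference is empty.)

The string ab is accepted by R but not by S.
No shorter string lies in the difference, and ab is the lexicographically first length-2 string in L(R) \ L(S).

ab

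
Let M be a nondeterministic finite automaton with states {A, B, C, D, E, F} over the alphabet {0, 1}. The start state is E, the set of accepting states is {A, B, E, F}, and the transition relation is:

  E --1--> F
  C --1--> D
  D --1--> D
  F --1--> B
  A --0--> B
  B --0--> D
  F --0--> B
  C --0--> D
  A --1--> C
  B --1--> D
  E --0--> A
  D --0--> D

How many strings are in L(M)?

The useful subgraph on states {A, B, E, F} is acyclic, so L(M) is finite; the longest accepting path visits 3 useful states, giving maximum string length 2.
Counting accepting paths from E by length: 1 of length 0, 2 of length 1, 3 of length 2. Total 6.

6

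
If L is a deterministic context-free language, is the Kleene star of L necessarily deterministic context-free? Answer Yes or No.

No

L = {c aⁿbⁿ : n≥0} ∪ {cc aⁿb²ⁿ : n≥0} is a DCFL (the number of leading c's fixes which ratio the DPDA checks), but L* is not. Every word of L starts with c, so in a factorisation of the string cc aⁱbʲ (i≥1) into words of L each factor begins at one of the two c's: either the whole string is a single word of L (forcing j = 2i), or it splits as c · (c aⁱbʲ) with c ∈ L (take n = 0) and c aⁱbʲ ∈ L (forcing j = i). Thus L* ∩ cca⁺b* = {cc aⁿbⁿ : n≥1} ∪ {cc aⁿb²ⁿ : n≥1}. A DPDA for L* would give one for this intersection with a regular set, and, started from its configuration after reading cc, one for {aⁿbⁿ : n≥1} ∪ {aⁿb²ⁿ : n≥1}, which no deterministic PDA accepts (a DPDA for it would have a single run on aⁿb²ⁿ, accepting after the prefix aⁿbⁿ and accepting again after n more b's; an ordinary PDA that simulates it on a's and b's and, at any moment when it is accepting, may switch to reading only a fresh letter d while feeding each d to the simulation as a b, would accept aⁱbʲdᵏ (k≥1) exactly when both aⁱbʲ and aⁱbʲ⁺ᵏ are in the language, i.e. its language intersected with the regular set a*b*d⁺ would be exactly {aⁿbⁿdⁿ : n≥1} — impossible, since context-free languages are closed under intersection with regular sets and {aⁿbⁿdⁿ} is not context-free). So L* is not a DCFL.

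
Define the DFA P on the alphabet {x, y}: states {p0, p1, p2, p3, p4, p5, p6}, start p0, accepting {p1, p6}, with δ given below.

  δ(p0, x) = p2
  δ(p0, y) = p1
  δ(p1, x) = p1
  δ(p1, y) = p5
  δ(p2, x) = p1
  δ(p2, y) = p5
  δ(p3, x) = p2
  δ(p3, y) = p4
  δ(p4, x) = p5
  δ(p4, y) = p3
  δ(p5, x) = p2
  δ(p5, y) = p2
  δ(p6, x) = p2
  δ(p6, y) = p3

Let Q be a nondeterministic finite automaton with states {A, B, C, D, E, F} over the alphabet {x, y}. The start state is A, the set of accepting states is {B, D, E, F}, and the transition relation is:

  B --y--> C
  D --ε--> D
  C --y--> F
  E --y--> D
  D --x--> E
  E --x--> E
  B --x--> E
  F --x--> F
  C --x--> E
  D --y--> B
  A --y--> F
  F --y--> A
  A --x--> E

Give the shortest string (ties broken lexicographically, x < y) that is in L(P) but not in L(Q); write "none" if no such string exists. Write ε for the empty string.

Exploring the product automaton P × Q from the start pair (p0, A), following both machines on each input symbol, reaches 9 state pairs: (p0, A), (p2, E), (p1, F), (p1, E), (p5, D), (p5, A), (p2, B), (p2, F), (p5, C).
P accepts in {p1, p6} and Q accepts in {B, D, E, F}. The reachable pairs whose P-component is accepting are (p1, F), (p1, E); in each of them the Q-component is accepting too, so the product for L(P) \ L(Q) (P-component accepting, Q-component rejecting) has no reachable accepting pair and the difference is empty.
So every string accepted by P is also accepted by Q: L(P) \ L(Q) = ∅ and there is no such string.

none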